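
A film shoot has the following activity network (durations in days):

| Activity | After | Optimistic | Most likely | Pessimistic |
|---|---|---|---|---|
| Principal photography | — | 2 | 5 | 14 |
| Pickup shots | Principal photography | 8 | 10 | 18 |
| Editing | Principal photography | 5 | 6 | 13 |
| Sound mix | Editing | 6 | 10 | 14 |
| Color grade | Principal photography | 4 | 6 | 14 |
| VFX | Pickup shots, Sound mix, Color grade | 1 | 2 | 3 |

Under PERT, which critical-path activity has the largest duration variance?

Principal photography

te_Principal photography = (2 + 4·5 + 14)/6 = 36/6 = 6; σ²_Principal photography = ((14−2)/6)² = 4.000
te_Pickup shots = (8 + 4·10 + 18)/6 = 66/6 = 11; σ²_Pickup shots = ((18−8)/6)² = 2.778
te_Editing = (5 + 4·6 + 13)/6 = 42/6 = 7; σ²_Editing = ((13−5)/6)² = 1.778
te_Sound mix = (6 + 4·10 + 14)/6 = 60/6 = 10; σ²_Sound mix = ((14−6)/6)² = 1.778
te_Color grade = (4 + 4·6 + 14)/6 = 42/6 = 7; σ²_Color grade = ((14−4)/6)² = 2.778
te_VFX = (1 + 4·2 + 3)/6 = 12/6 = 2; σ²_VFX = ((3−1)/6)² = 0.111

Forward pass:
ES_Principal photography = 0; EF_Principal photography = 6
ES_Pickup shots = 6; EF_Pickup shots = 6+11 = 17
ES_Editing = 6; EF_Editing = 6+7 = 13
ES_Sound mix = 13; EF_Sound mix = 13+10 = 23
ES_Color grade = 6; EF_Color grade = 6+7 = 13
ES_VFX = max(EF_Pickup shots=17, EF_Sound mix=23, EF_Color grade=13) = 23; EF_VFX = 23+2 = 25
Expected project duration μ = 25 days. Critical path: Principal photography → Editing → Sound mix → VFX.

Variances on critical path: σ²_Principal photography=4.000, σ²_Editing=1.778, σ²_Sound mix=1.778, σ²_VFX=0.111.
Largest is σ²_Principal photography = 4.000.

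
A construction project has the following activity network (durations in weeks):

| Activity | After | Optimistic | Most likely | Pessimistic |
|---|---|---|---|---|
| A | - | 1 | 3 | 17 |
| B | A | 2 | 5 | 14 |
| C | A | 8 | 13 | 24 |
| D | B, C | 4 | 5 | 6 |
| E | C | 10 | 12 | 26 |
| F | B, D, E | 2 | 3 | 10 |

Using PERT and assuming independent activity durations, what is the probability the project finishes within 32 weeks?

0.149

te_A = (1 + 4·3 + 17)/6 = 30/6 = 5; σ²_A = ((17−1)/6)² = 7.111
te_B = (2 + 4·5 + 14)/6 = 36/6 = 6; σ²_B = ((14−2)/6)² = 4.000
te_C = (8 + 4·13 + 24)/6 = 84/6 = 14; σ²_C = ((24−8)/6)² = 7.111
te_D = (4 + 4·5 + 6)/6 = 30/6 = 5; σ²_D = ((6−4)/6)² = 0.111
te_E = (10 + 4·12 + 26)/6 = 84/6 = 14; σ²_E = ((26−10)/6)² = 7.111
te_F = (2 + 4·3 + 10)/6 = 24/6 = 4; σ²_F = ((10−2)/6)² = 1.778

Forward pass:
ES_A = 0; EF_A = 5
ES_B = 5; EF_B = 5+6 = 11
ES_C = 5; EF_C = 5+14 = 19
ES_D = max(EF_B=11, EF_C=19) = 19; EF_D = 19+5 = 24
ES_E = 19; EF_E = 19+14 = 33
ES_F = max(EF_B=11, EF_D=24, EF_E=33) = 33; EF_F = 33+4 = 37
Expected project duration μ = 37 weeks. Critical path: A → C → E → F.

Variance along critical path = 7.111 + 7.111 + 7.111 + 1.778 = 23.111; σ = √23.111 = 4.807 weeks.
Z = (32 − 37) / 4.807 = -1.040
P(T ≤ 32) = Φ(-1.040) ≈ 0.149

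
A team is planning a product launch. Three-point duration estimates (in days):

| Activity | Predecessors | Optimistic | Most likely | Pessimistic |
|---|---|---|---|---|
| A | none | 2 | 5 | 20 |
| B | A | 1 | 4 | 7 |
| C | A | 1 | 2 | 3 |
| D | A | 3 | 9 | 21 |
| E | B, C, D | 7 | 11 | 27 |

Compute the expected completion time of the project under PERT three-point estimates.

30 days

te_A = (2 + 4·5 + 20)/6 = 42/6 = 7
te_B = (1 + 4·4 + 7)/6 = 24/6 = 4
te_C = (1 + 4·2 + 3)/6 = 12/6 = 2
te_D = (3 + 4·9 + 21)/6 = 60/6 = 10
te_E = (7 + 4·11 + 27)/6 = 78/6 = 13

Forward pass:
ES_A = 0; EF_A = 7
ES_B = 7; EF_B = 7+4 = 11
ES_C = 7; EF_C = 7+2 = 9
ES_D = 7; EF_D = 7+10 = 17
ES_E = max(EF_B=11, EF_C=9, EF_D=17) = 17; EF_E = 17+13 = 30
Expected project duration μ = 30 days. Critical path: A → D → E.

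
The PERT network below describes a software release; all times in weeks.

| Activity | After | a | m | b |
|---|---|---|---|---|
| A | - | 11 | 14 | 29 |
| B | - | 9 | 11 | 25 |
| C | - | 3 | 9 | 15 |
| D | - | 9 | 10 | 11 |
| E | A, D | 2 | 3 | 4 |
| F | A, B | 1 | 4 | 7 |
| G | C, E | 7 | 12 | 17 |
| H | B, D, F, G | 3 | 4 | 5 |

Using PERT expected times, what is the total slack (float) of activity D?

te_A = (11 + 4·14 + 29)/6 = 96/6 = 16
te_B = (9 + 4·11 + 25)/6 = 78/6 = 13
te_C = (3 + 4·9 + 15)/6 = 54/6 = 9
te_D = (9 + 4·10 + 11)/6 = 60/6 = 10
te_E = (2 + 4·3 + 4)/6 = 18/6 = 3
te_F = (1 + 4·4 + 7)/6 = 24/6 = 4
te_G = (7 + 4·12 + 17)/6 = 72/6 = 12
te_H = (3 + 4·4 + 5)/6 = 24/6 = 4

Forward pass:
ES_A = 0; EF_A = 16
ES_B = 0; EF_B = 13
ES_C = 0; EF_C = 9
ES_D = 0; EF_D = 10
ES_E = max(EF_A=16, EF_D=10) = 16; EF_E = 16+3 = 19
ES_F = max(EF_A=16, EF_B=13) = 16; EF_F = 16+4 = 20
ES_G = max(EF_C=9, EF_E=19) = 19; EF_G = 19+12 = 31
ES_H = max(EF_B=13, EF_D=10, EF_F=20, EF_G=31) = 31; EF_H = 31+4 = 35
Expected project duration μ = 35 weeks. Critical path: A → E → G → H.

Backward pass:
LF_H = 35; LS_H = 35−4 = 31
LF_G = LS_H = 31; LS_G = 31−12 = 19
LF_F = LS_H = 31; LS_F = 31−4 = 27
LF_E = LS_G = 19; LS_E = 19−3 = 16
LF_D = min(LS_E=16, LS_H=31) = 16; LS_D = 16−10 = 6
LF_C = LS_G = 19; LS_C = 19−9 = 10
LF_B = min(LS_F=27, LS_H=31) = 27; LS_B = 27−13 = 14
LF_A = min(LS_E=16, LS_F=27) = 16; LS_A = 16−16 = 0
Slack_D = LS_D − ES_D = 6 − 0 = 6

6 weeks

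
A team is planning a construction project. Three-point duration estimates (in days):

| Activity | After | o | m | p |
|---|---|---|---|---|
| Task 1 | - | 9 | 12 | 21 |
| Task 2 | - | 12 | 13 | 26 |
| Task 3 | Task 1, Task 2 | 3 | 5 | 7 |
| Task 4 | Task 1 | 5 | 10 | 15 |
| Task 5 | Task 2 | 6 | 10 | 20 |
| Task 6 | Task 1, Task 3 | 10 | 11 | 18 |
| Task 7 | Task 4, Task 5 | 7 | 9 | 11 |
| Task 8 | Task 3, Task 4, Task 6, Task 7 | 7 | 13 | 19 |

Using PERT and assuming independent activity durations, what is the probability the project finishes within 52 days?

0.846

te_Task 1 = (9 + 4·12 + 21)/6 = 78/6 = 13; σ²_Task 1 = ((21−9)/6)² = 4.000
te_Task 2 = (12 + 4·13 + 26)/6 = 90/6 = 15; σ²_Task 2 = ((26−12)/6)² = 5.444
te_Task 3 = (3 + 4·5 + 7)/6 = 30/6 = 5; σ²_Task 3 = ((7−3)/6)² = 0.444
te_Task 4 = (5 + 4·10 + 15)/6 = 60/6 = 10; σ²_Task 4 = ((15−5)/6)² = 2.778
te_Task 5 = (6 + 4·10 + 20)/6 = 66/6 = 11; σ²_Task 5 = ((20−6)/6)² = 5.444
te_Task 6 = (10 + 4·11 + 18)/6 = 72/6 = 12; σ²_Task 6 = ((18−10)/6)² = 1.778
te_Task 7 = (7 + 4·9 + 11)/6 = 54/6 = 9; σ²_Task 7 = ((11−7)/6)² = 0.444
te_Task 8 = (7 + 4·13 + 19)/6 = 78/6 = 13; σ²_Task 8 = ((19−7)/6)² = 4.000

Forward pass:
ES_Task 1 = 0; EF_Task 1 = 13
ES_Task 2 = 0; EF_Task 2 = 15
ES_Task 3 = max(EF_Task 1=13, EF_Task 2=15) = 15; EF_Task 3 = 15+5 = 20
ES_Task 4 = 13; EF_Task 4 = 13+10 = 23
ES_Task 5 = 15; EF_Task 5 = 15+11 = 26
ES_Task 6 = max(EF_Task 1=13, EF_Task 3=20) = 20; EF_Task 6 = 20+12 = 32
ES_Task 7 = max(EF_Task 4=23, EF_Task 5=26) = 26; EF_Task 7 = 26+9 = 35
ES_Task 8 = max(EF_Task 3=20, EF_Task 4=23, EF_Task 6=32, EF_Task 7=35) = 35; EF_Task 8 = 35+13 = 48
Expected project duration μ = 48 days. Critical path: Task 2 → Task 5 → Task 7 → Task 8.

Variance along critical path = 5.444 + 5.444 + 0.444 + 4.000 = 15.333; σ = √15.333 = 3.916 days.
Z = (52 − 48) / 3.916 = 1.022
P(T ≤ 52) = Φ(1.022) ≈ 0.846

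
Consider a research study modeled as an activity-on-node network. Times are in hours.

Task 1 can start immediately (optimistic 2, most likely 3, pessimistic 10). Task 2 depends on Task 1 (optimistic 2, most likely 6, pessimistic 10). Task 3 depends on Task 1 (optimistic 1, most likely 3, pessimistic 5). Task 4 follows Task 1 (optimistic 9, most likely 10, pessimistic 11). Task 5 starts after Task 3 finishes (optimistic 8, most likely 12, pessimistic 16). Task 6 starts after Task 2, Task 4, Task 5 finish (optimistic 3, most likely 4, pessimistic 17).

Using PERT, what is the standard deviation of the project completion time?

3.07 hours

te_Task 1 = (2 + 4·3 + 10)/6 = 24/6 = 4; σ²_Task 1 = ((10−2)/6)² = 1.778
te_Task 2 = (2 + 4·6 + 10)/6 = 36/6 = 6; σ²_Task 2 = ((10−2)/6)² = 1.778
te_Task 3 = (1 + 4·3 + 5)/6 = 18/6 = 3; σ²_Task 3 = ((5−1)/6)² = 0.444
te_Task 4 = (9 + 4·10 + 11)/6 = 60/6 = 10; σ²_Task 4 = ((11−9)/6)² = 0.111
te_Task 5 = (8 + 4·12 + 16)/6 = 72/6 = 12; σ²_Task 5 = ((16−8)/6)² = 1.778
te_Task 6 = (3 + 4·4 + 17)/6 = 36/6 = 6; σ²_Task 6 = ((17−3)/6)² = 5.444

Forward pass:
ES_Task 1 = 0; EF_Task 1 = 4
ES_Task 2 = 4; EF_Task 2 = 4+6 = 10
ES_Task 3 = 4; EF_Task 3 = 4+3 = 7
ES_Task 4 = 4; EF_Task 4 = 4+10 = 14
ES_Task 5 = 7; EF_Task 5 = 7+12 = 19
ES_Task 6 = max(EF_Task 2=10, EF_Task 4=14, EF_Task 5=19) = 19; EF_Task 6 = 19+6 = 25
Expected project duration μ = 25 hours. Critical path: Task 1 → Task 3 → Task 5 → Task 6.

Variance along critical path = 1.778 + 0.444 + 1.778 + 5.444 = 9.444
σ = √9.444 = 3.073 hours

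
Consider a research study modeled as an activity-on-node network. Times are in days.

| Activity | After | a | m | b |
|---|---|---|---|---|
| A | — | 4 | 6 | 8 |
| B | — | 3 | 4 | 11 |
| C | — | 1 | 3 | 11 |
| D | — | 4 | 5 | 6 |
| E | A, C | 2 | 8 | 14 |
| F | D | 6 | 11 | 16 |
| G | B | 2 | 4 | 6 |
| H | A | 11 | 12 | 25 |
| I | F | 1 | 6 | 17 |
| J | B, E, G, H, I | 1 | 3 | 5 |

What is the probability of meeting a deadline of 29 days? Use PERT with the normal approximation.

te_A = (4 + 4·6 + 8)/6 = 36/6 = 6; σ²_A = ((8−4)/6)² = 0.444
te_B = (3 + 4·4 + 11)/6 = 30/6 = 5; σ²_B = ((11−3)/6)² = 1.778
te_C = (1 + 4·3 + 11)/6 = 24/6 = 4; σ²_C = ((11−1)/6)² = 2.778
te_D = (4 + 4·5 + 6)/6 = 30/6 = 5; σ²_D = ((6−4)/6)² = 0.111
te_E = (2 + 4·8 + 14)/6 = 48/6 = 8; σ²_E = ((14−2)/6)² = 4.000
te_F = (6 + 4·11 + 16)/6 = 66/6 = 11; σ²_F = ((16−6)/6)² = 2.778
te_G = (2 + 4·4 + 6)/6 = 24/6 = 4; σ²_G = ((6−2)/6)² = 0.444
te_H = (11 + 4·12 + 25)/6 = 84/6 = 14; σ²_H = ((25−11)/6)² = 5.444
te_I = (1 + 4·6 + 17)/6 = 42/6 = 7; σ²_I = ((17−1)/6)² = 7.111
te_J = (1 + 4·3 + 5)/6 = 18/6 = 3; σ²_J = ((5−1)/6)² = 0.444

Forward pass:
ES_A = 0; EF_A = 6
ES_B = 0; EF_B = 5
ES_C = 0; EF_C = 4
ES_D = 0; EF_D = 5
ES_E = max(EF_A=6, EF_C=4) = 6; EF_E = 6+8 = 14
ES_F = 5; EF_F = 5+11 = 16
ES_G = 5; EF_G = 5+4 = 9
ES_H = 6; EF_H = 6+14 = 20
ES_I = 16; EF_I = 16+7 = 23
ES_J = max(EF_B=5, EF_E=14, EF_G=9, EF_H=20, EF_I=23) = 23; EF_J = 23+3 = 26
Expected project duration μ = 26 days. Critical path: D → F → I → J.

Variance along critical path = 0.111 + 2.778 + 7.111 + 0.444 = 10.444; σ = √10.444 = 3.232 days.
Z = (29 − 26) / 3.232 = 0.928
P(T ≤ 29) = Φ(0.928) ≈ 0.823

0.823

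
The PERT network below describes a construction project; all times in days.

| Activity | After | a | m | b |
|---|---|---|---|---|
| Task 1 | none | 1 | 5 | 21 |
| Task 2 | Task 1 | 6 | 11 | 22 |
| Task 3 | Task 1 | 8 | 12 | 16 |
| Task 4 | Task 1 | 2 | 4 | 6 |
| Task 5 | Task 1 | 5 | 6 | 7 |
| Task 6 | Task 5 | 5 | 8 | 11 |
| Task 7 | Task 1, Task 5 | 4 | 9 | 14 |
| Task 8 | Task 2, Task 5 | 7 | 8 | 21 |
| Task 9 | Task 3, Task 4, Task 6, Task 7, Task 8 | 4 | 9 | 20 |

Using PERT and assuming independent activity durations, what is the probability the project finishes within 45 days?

0.860

te_Task 1 = (1 + 4·5 + 21)/6 = 42/6 = 7; σ²_Task 1 = ((21−1)/6)² = 11.111
te_Task 2 = (6 + 4·11 + 22)/6 = 72/6 = 12; σ²_Task 2 = ((22−6)/6)² = 7.111
te_Task 3 = (8 + 4·12 + 16)/6 = 72/6 = 12; σ²_Task 3 = ((16−8)/6)² = 1.778
te_Task 4 = (2 + 4·4 + 6)/6 = 24/6 = 4; σ²_Task 4 = ((6−2)/6)² = 0.444
te_Task 5 = (5 + 4·6 + 7)/6 = 36/6 = 6; σ²_Task 5 = ((7−5)/6)² = 0.111
te_Task 6 = (5 + 4·8 + 11)/6 = 48/6 = 8; σ²_Task 6 = ((11−5)/6)² = 1.000
te_Task 7 = (4 + 4·9 + 14)/6 = 54/6 = 9; σ²_Task 7 = ((14−4)/6)² = 2.778
te_Task 8 = (7 + 4·8 + 21)/6 = 60/6 = 10; σ²_Task 8 = ((21−7)/6)² = 5.444
te_Task 9 = (4 + 4·9 + 20)/6 = 60/6 = 10; σ²_Task 9 = ((20−4)/6)² = 7.111

Forward pass:
ES_Task 1 = 0; EF_Task 1 = 7
ES_Task 2 = 7; EF_Task 2 = 7+12 = 19
ES_Task 3 = 7; EF_Task 3 = 7+12 = 19
ES_Task 4 = 7; EF_Task 4 = 7+4 = 11
ES_Task 5 = 7; EF_Task 5 = 7+6 = 13
ES_Task 6 = 13; EF_Task 6 = 13+8 = 21
ES_Task 7 = max(EF_Task 1=7, EF_Task 5=13) = 13; EF_Task 7 = 13+9 = 22
ES_Task 8 = max(EF_Task 2=19, EF_Task 5=13) = 19; EF_Task 8 = 19+10 = 29
ES_Task 9 = max(EF_Task 3=19, EF_Task 4=11, EF_Task 6=21, EF_Task 7=22, EF_Task 8=29) = 29; EF_Task 9 = 29+10 = 39
Expected project duration μ = 39 days. Critical path: Task 1 → Task 2 → Task 8 → Task 9.

Variance along critical path = 11.111 + 7.111 + 5.444 + 7.111 = 30.778; σ = √30.778 = 5.548 days.
Z = (45 − 39) / 5.548 = 1.082
P(T ≤ 45) = Φ(1.082) ≈ 0.860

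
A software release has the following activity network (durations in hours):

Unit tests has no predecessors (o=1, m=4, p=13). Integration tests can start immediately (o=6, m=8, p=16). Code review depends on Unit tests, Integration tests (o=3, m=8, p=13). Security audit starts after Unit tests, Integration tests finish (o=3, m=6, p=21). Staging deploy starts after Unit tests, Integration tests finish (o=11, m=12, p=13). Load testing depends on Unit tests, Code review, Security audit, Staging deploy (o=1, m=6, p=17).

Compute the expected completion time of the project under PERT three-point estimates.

te_Unit tests = (1 + 4·4 + 13)/6 = 30/6 = 5
te_Integration tests = (6 + 4·8 + 16)/6 = 54/6 = 9
te_Code review = (3 + 4·8 + 13)/6 = 48/6 = 8
te_Security audit = (3 + 4·6 + 21)/6 = 48/6 = 8
te_Staging deploy = (11 + 4·12 + 13)/6 = 72/6 = 12
te_Load testing = (1 + 4·6 + 17)/6 = 42/6 = 7

Forward pass:
ES_Unit tests = 0; EF_Unit tests = 5
ES_Integration tests = 0; EF_Integration tests = 9
ES_Code review = max(EF_Unit tests=5, EF_Integration tests=9) = 9; EF_Code review = 9+8 = 17
ES_Security audit = max(EF_Unit tests=5, EF_Integration tests=9) = 9; EF_Security audit = 9+8 = 17
ES_Staging deploy = max(EF_Unit tests=5, EF_Integration tests=9) = 9; EF_Staging deploy = 9+12 = 21
ES_Load testing = max(EF_Unit tests=5, EF_Code review=17, EF_Security audit=17, EF_Staging deploy=21) = 21; EF_Load testing = 21+7 = 28
Expected project duration μ = 28 hours. Critical path: Integration tests → Staging deploy → Load testing.

28 hours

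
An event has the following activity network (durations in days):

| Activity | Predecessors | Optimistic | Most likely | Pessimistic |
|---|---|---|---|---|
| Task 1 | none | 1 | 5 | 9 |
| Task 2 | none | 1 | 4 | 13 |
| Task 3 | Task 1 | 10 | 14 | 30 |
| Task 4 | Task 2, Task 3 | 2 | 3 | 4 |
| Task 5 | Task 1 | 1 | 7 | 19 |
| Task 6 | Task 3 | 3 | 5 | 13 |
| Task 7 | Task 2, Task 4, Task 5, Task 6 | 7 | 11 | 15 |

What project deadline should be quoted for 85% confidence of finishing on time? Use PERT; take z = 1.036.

te_Task 1 = (1 + 4·5 + 9)/6 = 30/6 = 5; σ²_Task 1 = ((9−1)/6)² = 1.778
te_Task 2 = (1 + 4·4 + 13)/6 = 30/6 = 5; σ²_Task 2 = ((13−1)/6)² = 4.000
te_Task 3 = (10 + 4·14 + 30)/6 = 96/6 = 16; σ²_Task 3 = ((30−10)/6)² = 11.111
te_Task 4 = (2 + 4·3 + 4)/6 = 18/6 = 3; σ²_Task 4 = ((4−2)/6)² = 0.111
te_Task 5 = (1 + 4·7 + 19)/6 = 48/6 = 8; σ²_Task 5 = ((19−1)/6)² = 9.000
te_Task 6 = (3 + 4·5 + 13)/6 = 36/6 = 6; σ²_Task 6 = ((13−3)/6)² = 2.778
te_Task 7 = (7 + 4·11 + 15)/6 = 66/6 = 11; σ²_Task 7 = ((15−7)/6)² = 1.778

Forward pass:
ES_Task 1 = 0; EF_Task 1 = 5
ES_Task 2 = 0; EF_Task 2 = 5
ES_Task 3 = 5; EF_Task 3 = 5+16 = 21
ES_Task 4 = max(EF_Task 2=5, EF_Task 3=21) = 21; EF_Task 4 = 21+3 = 24
ES_Task 5 = 5; EF_Task 5 = 5+8 = 13
ES_Task 6 = 21; EF_Task 6 = 21+6 = 27
ES_Task 7 = max(EF_Task 2=5, EF_Task 4=24, EF_Task 5=13, EF_Task 6=27) = 27; EF_Task 7 = 27+11 = 38
Expected project duration μ = 38 days. Critical path: Task 1 → Task 3 → Task 6 → Task 7.

Variance along critical path = 1.778 + 11.111 + 2.778 + 1.778 = 17.444; σ = 4.177 days.
D = μ + z·σ = 38 + 1.036·4.177 = 42.3 days

42.3 days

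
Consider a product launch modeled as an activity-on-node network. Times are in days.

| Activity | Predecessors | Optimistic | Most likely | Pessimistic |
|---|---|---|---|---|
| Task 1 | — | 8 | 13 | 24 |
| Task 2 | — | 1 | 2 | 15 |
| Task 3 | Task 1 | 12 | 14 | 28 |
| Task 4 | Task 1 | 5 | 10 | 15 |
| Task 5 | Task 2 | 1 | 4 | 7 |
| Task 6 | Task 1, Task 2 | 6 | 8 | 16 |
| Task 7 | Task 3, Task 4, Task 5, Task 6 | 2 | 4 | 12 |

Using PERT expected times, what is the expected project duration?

35 days

te_Task 1 = (8 + 4·13 + 24)/6 = 84/6 = 14
te_Task 2 = (1 + 4·2 + 15)/6 = 24/6 = 4
te_Task 3 = (12 + 4·14 + 28)/6 = 96/6 = 16
te_Task 4 = (5 + 4·10 + 15)/6 = 60/6 = 10
te_Task 5 = (1 + 4·4 + 7)/6 = 24/6 = 4
te_Task 6 = (6 + 4·8 + 16)/6 = 54/6 = 9
te_Task 7 = (2 + 4·4 + 12)/6 = 30/6 = 5

Forward pass:
ES_Task 1 = 0; EF_Task 1 = 14
ES_Task 2 = 0; EF_Task 2 = 4
ES_Task 3 = 14; EF_Task 3 = 14+16 = 30
ES_Task 4 = 14; EF_Task 4 = 14+10 = 24
ES_Task 5 = 4; EF_Task 5 = 4+4 = 8
ES_Task 6 = max(EF_Task 1=14, EF_Task 2=4) = 14; EF_Task 6 = 14+9 = 23
ES_Task 7 = max(EF_Task 3=30, EF_Task 4=24, EF_Task 5=8, EF_Task 6=23) = 30; EF_Task 7 = 30+5 = 35
Expected project duration μ = 35 days. Critical path: Task 1 → Task 3 → Task 7.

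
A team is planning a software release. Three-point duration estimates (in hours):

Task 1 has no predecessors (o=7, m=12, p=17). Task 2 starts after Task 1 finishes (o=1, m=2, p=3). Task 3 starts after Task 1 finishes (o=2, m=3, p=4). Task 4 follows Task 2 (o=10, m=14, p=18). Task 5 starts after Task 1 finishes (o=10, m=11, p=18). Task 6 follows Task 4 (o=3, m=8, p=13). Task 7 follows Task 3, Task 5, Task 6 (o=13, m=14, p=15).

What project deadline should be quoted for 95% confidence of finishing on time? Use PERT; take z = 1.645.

54.5 hours

te_Task 1 = (7 + 4·12 + 17)/6 = 72/6 = 12; σ²_Task 1 = ((17−7)/6)² = 2.778
te_Task 2 = (1 + 4·2 + 3)/6 = 12/6 = 2; σ²_Task 2 = ((3−1)/6)² = 0.111
te_Task 3 = (2 + 4·3 + 4)/6 = 18/6 = 3; σ²_Task 3 = ((4−2)/6)² = 0.111
te_Task 4 = (10 + 4·14 + 18)/6 = 84/6 = 14; σ²_Task 4 = ((18−10)/6)² = 1.778
te_Task 5 = (10 + 4·11 + 18)/6 = 72/6 = 12; σ²_Task 5 = ((18−10)/6)² = 1.778
te_Task 6 = (3 + 4·8 + 13)/6 = 48/6 = 8; σ²_Task 6 = ((13−3)/6)² = 2.778
te_Task 7 = (13 + 4·14 + 15)/6 = 84/6 = 14; σ²_Task 7 = ((15−13)/6)² = 0.111

Forward pass:
ES_Task 1 = 0; EF_Task 1 = 12
ES_Task 2 = 12; EF_Task 2 = 12+2 = 14
ES_Task 3 = 12; EF_Task 3 = 12+3 = 15
ES_Task 4 = 14; EF_Task 4 = 14+14 = 28
ES_Task 5 = 12; EF_Task 5 = 12+12 = 24
ES_Task 6 = 28; EF_Task 6 = 28+8 = 36
ES_Task 7 = max(EF_Task 3=15, EF_Task 5=24, EF_Task 6=36) = 36; EF_Task 7 = 36+14 = 50
Expected project duration μ = 50 hours. Critical path: Task 1 → Task 2 → Task 4 → Task 6 → Task 7.

Variance along critical path = 2.778 + 0.111 + 1.778 + 2.778 + 0.111 = 7.556; σ = 2.749 hours.
D = μ + z·σ = 50 + 1.645·2.749 = 54.5 hours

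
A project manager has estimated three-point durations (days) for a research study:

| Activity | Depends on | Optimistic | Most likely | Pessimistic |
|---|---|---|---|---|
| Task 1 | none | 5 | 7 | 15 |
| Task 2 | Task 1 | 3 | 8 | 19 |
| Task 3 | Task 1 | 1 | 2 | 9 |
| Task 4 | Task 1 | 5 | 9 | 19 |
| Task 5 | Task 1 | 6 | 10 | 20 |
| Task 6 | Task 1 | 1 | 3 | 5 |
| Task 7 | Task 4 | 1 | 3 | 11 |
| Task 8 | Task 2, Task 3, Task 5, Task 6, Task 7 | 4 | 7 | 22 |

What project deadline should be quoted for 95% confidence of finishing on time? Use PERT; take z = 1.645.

te_Task 1 = (5 + 4·7 + 15)/6 = 48/6 = 8; σ²_Task 1 = ((15−5)/6)² = 2.778
te_Task 2 = (3 + 4·8 + 19)/6 = 54/6 = 9; σ²_Task 2 = ((19−3)/6)² = 7.111
te_Task 3 = (1 + 4·2 + 9)/6 = 18/6 = 3; σ²_Task 3 = ((9−1)/6)² = 1.778
te_Task 4 = (5 + 4·9 + 19)/6 = 60/6 = 10; σ²_Task 4 = ((19−5)/6)² = 5.444
te_Task 5 = (6 + 4·10 + 20)/6 = 66/6 = 11; σ²_Task 5 = ((20−6)/6)² = 5.444
te_Task 6 = (1 + 4·3 + 5)/6 = 18/6 = 3; σ²_Task 6 = ((5−1)/6)² = 0.444
te_Task 7 = (1 + 4·3 + 11)/6 = 24/6 = 4; σ²_Task 7 = ((11−1)/6)² = 2.778
te_Task 8 = (4 + 4·7 + 22)/6 = 54/6 = 9; σ²_Task 8 = ((22−4)/6)² = 9.000

Forward pass:
ES_Task 1 = 0; EF_Task 1 = 8
ES_Task 2 = 8; EF_Task 2 = 8+9 = 17
ES_Task 3 = 8; EF_Task 3 = 8+3 = 11
ES_Task 4 = 8; EF_Task 4 = 8+10 = 18
ES_Task 5 = 8; EF_Task 5 = 8+11 = 19
ES_Task 6 = 8; EF_Task 6 = 8+3 = 11
ES_Task 7 = 18; EF_Task 7 = 18+4 = 22
ES_Task 8 = max(EF_Task 2=17, EF_Task 3=11, EF_Task 5=19, EF_Task 6=11, EF_Task 7=22) = 22; EF_Task 8 = 22+9 = 31
Expected project duration μ = 31 days. Critical path: Task 1 → Task 4 → Task 7 → Task 8.

Variance along critical path = 2.778 + 5.444 + 2.778 + 9.000 = 20.000; σ = 4.472 days.
D = μ + z·σ = 31 + 1.645·4.472 = 38.4 days

38.4 days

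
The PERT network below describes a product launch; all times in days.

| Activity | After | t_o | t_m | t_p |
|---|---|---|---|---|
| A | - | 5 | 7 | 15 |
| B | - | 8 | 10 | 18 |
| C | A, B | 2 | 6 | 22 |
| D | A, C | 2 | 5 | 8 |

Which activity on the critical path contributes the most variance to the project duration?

C

te_A = (5 + 4·7 + 15)/6 = 48/6 = 8; σ²_A = ((15−5)/6)² = 2.778
te_B = (8 + 4·10 + 18)/6 = 66/6 = 11; σ²_B = ((18−8)/6)² = 2.778
te_C = (2 + 4·6 + 22)/6 = 48/6 = 8; σ²_C = ((22−2)/6)² = 11.111
te_D = (2 + 4·5 + 8)/6 = 30/6 = 5; σ²_D = ((8−2)/6)² = 1.000

Forward pass:
ES_A = 0; EF_A = 8
ES_B = 0; EF_B = 11
ES_C = max(EF_A=8, EF_B=11) = 11; EF_C = 11+8 = 19
ES_D = max(EF_A=8, EF_C=19) = 19; EF_D = 19+5 = 24
Expected project duration μ = 24 days. Critical path: B → C → D.

Variances on critical path: σ²_B=2.778, σ²_C=11.111, σ²_D=1.000.
Largest is σ²_C = 11.111.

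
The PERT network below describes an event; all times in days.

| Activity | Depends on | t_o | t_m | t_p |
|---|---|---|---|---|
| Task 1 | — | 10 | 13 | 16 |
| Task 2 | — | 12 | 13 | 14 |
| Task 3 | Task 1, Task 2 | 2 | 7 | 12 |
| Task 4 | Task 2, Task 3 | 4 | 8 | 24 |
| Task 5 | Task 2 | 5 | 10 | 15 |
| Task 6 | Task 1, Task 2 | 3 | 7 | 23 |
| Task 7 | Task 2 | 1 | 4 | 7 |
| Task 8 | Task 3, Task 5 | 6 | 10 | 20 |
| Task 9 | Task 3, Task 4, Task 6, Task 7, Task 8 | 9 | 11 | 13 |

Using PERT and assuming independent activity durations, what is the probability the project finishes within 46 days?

0.632

te_Task 1 = (10 + 4·13 + 16)/6 = 78/6 = 13; σ²_Task 1 = ((16−10)/6)² = 1.000
te_Task 2 = (12 + 4·13 + 14)/6 = 78/6 = 13; σ²_Task 2 = ((14−12)/6)² = 0.111
te_Task 3 = (2 + 4·7 + 12)/6 = 42/6 = 7; σ²_Task 3 = ((12−2)/6)² = 2.778
te_Task 4 = (4 + 4·8 + 24)/6 = 60/6 = 10; σ²_Task 4 = ((24−4)/6)² = 11.111
te_Task 5 = (5 + 4·10 + 15)/6 = 60/6 = 10; σ²_Task 5 = ((15−5)/6)² = 2.778
te_Task 6 = (3 + 4·7 + 23)/6 = 54/6 = 9; σ²_Task 6 = ((23−3)/6)² = 11.111
te_Task 7 = (1 + 4·4 + 7)/6 = 24/6 = 4; σ²_Task 7 = ((7−1)/6)² = 1.000
te_Task 8 = (6 + 4·10 + 20)/6 = 66/6 = 11; σ²_Task 8 = ((20−6)/6)² = 5.444
te_Task 9 = (9 + 4·11 + 13)/6 = 66/6 = 11; σ²_Task 9 = ((13−9)/6)² = 0.444

Forward pass:
ES_Task 1 = 0; EF_Task 1 = 13
ES_Task 2 = 0; EF_Task 2 = 13
ES_Task 3 = max(EF_Task 1=13, EF_Task 2=13) = 13; EF_Task 3 = 13+7 = 20
ES_Task 4 = max(EF_Task 2=13, EF_Task 3=20) = 20; EF_Task 4 = 20+10 = 30
ES_Task 5 = 13; EF_Task 5 = 13+10 = 23
ES_Task 6 = max(EF_Task 1=13, EF_Task 2=13) = 13; EF_Task 6 = 13+9 = 22
ES_Task 7 = 13; EF_Task 7 = 13+4 = 17
ES_Task 8 = max(EF_Task 3=20, EF_Task 5=23) = 23; EF_Task 8 = 23+11 = 34
ES_Task 9 = max(EF_Task 3=20, EF_Task 4=30, EF_Task 6=22, EF_Task 7=17, EF_Task 8=34) = 34; EF_Task 9 = 34+11 = 45
Expected project duration μ = 45 days. Critical path: Task 2 → Task 5 → Task 8 → Task 9.

Variance along critical path = 0.111 + 2.778 + 5.444 + 0.444 = 8.778; σ = √8.778 = 2.963 days.
Z = (46 − 45) / 2.963 = 0.338
P(T ≤ 46) = Φ(0.338) ≈ 0.632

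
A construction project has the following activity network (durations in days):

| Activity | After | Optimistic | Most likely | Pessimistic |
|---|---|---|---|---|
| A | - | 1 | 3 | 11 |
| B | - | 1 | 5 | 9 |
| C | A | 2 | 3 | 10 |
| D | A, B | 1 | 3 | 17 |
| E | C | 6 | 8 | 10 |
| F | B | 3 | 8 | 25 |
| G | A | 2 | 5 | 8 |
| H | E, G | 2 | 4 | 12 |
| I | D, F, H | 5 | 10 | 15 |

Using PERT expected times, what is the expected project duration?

31 days

te_A = (1 + 4·3 + 11)/6 = 24/6 = 4
te_B = (1 + 4·5 + 9)/6 = 30/6 = 5
te_C = (2 + 4·3 + 10)/6 = 24/6 = 4
te_D = (1 + 4·3 + 17)/6 = 30/6 = 5
te_E = (6 + 4·8 + 10)/6 = 48/6 = 8
te_F = (3 + 4·8 + 25)/6 = 60/6 = 10
te_G = (2 + 4·5 + 8)/6 = 30/6 = 5
te_H = (2 + 4·4 + 12)/6 = 30/6 = 5
te_I = (5 + 4·10 + 15)/6 = 60/6 = 10

Forward pass:
ES_A = 0; EF_A = 4
ES_B = 0; EF_B = 5
ES_C = 4; EF_C = 4+4 = 8
ES_D = max(EF_A=4, EF_B=5) = 5; EF_D = 5+5 = 10
ES_E = 8; EF_E = 8+8 = 16
ES_F = 5; EF_F = 5+10 = 15
ES_G = 4; EF_G = 4+5 = 9
ES_H = max(EF_E=16, EF_G=9) = 16; EF_H = 16+5 = 21
ES_I = max(EF_D=10, EF_F=15, EF_H=21) = 21; EF_I = 21+10 = 31
Expected project duration μ = 31 days. Critical path: A → C → E → H → I.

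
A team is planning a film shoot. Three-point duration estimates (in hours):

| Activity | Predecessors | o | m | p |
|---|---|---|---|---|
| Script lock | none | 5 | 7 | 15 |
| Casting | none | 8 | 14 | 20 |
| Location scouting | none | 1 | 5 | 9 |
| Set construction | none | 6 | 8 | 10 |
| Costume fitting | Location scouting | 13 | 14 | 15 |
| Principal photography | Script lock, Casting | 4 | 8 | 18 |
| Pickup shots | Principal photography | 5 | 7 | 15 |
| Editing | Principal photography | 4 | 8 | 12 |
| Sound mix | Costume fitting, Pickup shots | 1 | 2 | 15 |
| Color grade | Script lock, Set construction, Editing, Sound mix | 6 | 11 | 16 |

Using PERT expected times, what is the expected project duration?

te_Script lock = (5 + 4·7 + 15)/6 = 48/6 = 8
te_Casting = (8 + 4·14 + 20)/6 = 84/6 = 14
te_Location scouting = (1 + 4·5 + 9)/6 = 30/6 = 5
te_Set construction = (6 + 4·8 + 10)/6 = 48/6 = 8
te_Costume fitting = (13 + 4·14 + 15)/6 = 84/6 = 14
te_Principal photography = (4 + 4·8 + 18)/6 = 54/6 = 9
te_Pickup shots = (5 + 4·7 + 15)/6 = 48/6 = 8
te_Editing = (4 + 4·8 + 12)/6 = 48/6 = 8
te_Sound mix = (1 + 4·2 + 15)/6 = 24/6 = 4
te_Color grade = (6 + 4·11 + 16)/6 = 66/6 = 11

Forward pass:
ES_Script lock = 0; EF_Script lock = 8
ES_Casting = 0; EF_Casting = 14
ES_Location scouting = 0; EF_Location scouting = 5
ES_Set construction = 0; EF_Set construction = 8
ES_Costume fitting = 5; EF_Costume fitting = 5+14 = 19
ES_Principal photography = max(EF_Script lock=8, EF_Casting=14) = 14; EF_Principal photography = 14+9 = 23
ES_Pickup shots = 23; EF_Pickup shots = 23+8 = 31
ES_Editing = 23; EF_Editing = 23+8 = 31
ES_Sound mix = max(EF_Costume fitting=19, EF_Pickup shots=31) = 31; EF_Sound mix = 31+4 = 35
ES_Color grade = max(EF_Script lock=8, EF_Set construction=8, EF_Editing=31, EF_Sound mix=35) = 35; EF_Color grade = 35+11 = 46
Expected project duration μ = 46 hours. Critical path: Casting → Principal photography → Pickup shots → Sound mix → Color grade.

46 hours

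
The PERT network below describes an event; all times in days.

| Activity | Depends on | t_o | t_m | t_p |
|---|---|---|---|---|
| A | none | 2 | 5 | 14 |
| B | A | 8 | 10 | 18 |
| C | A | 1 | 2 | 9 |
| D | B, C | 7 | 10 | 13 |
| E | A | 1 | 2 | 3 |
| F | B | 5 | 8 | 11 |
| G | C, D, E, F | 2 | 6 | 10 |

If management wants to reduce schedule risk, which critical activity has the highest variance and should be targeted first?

A

te_A = (2 + 4·5 + 14)/6 = 36/6 = 6; σ²_A = ((14−2)/6)² = 4.000
te_B = (8 + 4·10 + 18)/6 = 66/6 = 11; σ²_B = ((18−8)/6)² = 2.778
te_C = (1 + 4·2 + 9)/6 = 18/6 = 3; σ²_C = ((9−1)/6)² = 1.778
te_D = (7 + 4·10 + 13)/6 = 60/6 = 10; σ²_D = ((13−7)/6)² = 1.000
te_E = (1 + 4·2 + 3)/6 = 12/6 = 2; σ²_E = ((3−1)/6)² = 0.111
te_F = (5 + 4·8 + 11)/6 = 48/6 = 8; σ²_F = ((11−5)/6)² = 1.000
te_G = (2 + 4·6 + 10)/6 = 36/6 = 6; σ²_G = ((10−2)/6)² = 1.778

Forward pass:
ES_A = 0; EF_A = 6
ES_B = 6; EF_B = 6+11 = 17
ES_C = 6; EF_C = 6+3 = 9
ES_D = max(EF_B=17, EF_C=9) = 17; EF_D = 17+10 = 27
ES_E = 6; EF_E = 6+2 = 8
ES_F = 17; EF_F = 17+8 = 25
ES_G = max(EF_C=9, EF_D=27, EF_E=8, EF_F=25) = 27; EF_G = 27+6 = 33
Expected project duration μ = 33 days. Critical path: A → B → D → G.

Variances on critical path: σ²_A=4.000, σ²_B=2.778, σ²_D=1.000, σ²_G=1.778.
Largest is σ²_A = 4.000.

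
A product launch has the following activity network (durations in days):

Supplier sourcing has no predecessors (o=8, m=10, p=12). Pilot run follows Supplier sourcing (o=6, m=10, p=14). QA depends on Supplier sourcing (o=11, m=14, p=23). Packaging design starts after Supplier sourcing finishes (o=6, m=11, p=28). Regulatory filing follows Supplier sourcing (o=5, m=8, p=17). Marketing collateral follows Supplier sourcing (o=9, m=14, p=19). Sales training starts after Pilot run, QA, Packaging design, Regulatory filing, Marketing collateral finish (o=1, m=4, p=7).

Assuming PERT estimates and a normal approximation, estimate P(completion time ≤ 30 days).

te_Supplier sourcing = (8 + 4·10 + 12)/6 = 60/6 = 10; σ²_Supplier sourcing = ((12−8)/6)² = 0.444
te_Pilot run = (6 + 4·10 + 14)/6 = 60/6 = 10; σ²_Pilot run = ((14−6)/6)² = 1.778
te_QA = (11 + 4·14 + 23)/6 = 90/6 = 15; σ²_QA = ((23−11)/6)² = 4.000
te_Packaging design = (6 + 4·11 + 28)/6 = 78/6 = 13; σ²_Packaging design = ((28−6)/6)² = 13.444
te_Regulatory filing = (5 + 4·8 + 17)/6 = 54/6 = 9; σ²_Regulatory filing = ((17−5)/6)² = 4.000
te_Marketing collateral = (9 + 4·14 + 19)/6 = 84/6 = 14; σ²_Marketing collateral = ((19−9)/6)² = 2.778
te_Sales training = (1 + 4·4 + 7)/6 = 24/6 = 4; σ²_Sales training = ((7−1)/6)² = 1.000

Forward pass:
ES_Supplier sourcing = 0; EF_Supplier sourcing = 10
ES_Pilot run = 10; EF_Pilot run = 10+10 = 20
ES_QA = 10; EF_QA = 10+15 = 25
ES_Packaging design = 10; EF_Packaging design = 10+13 = 23
ES_Regulatory filing = 10; EF_Regulatory filing = 10+9 = 19
ES_Marketing collateral = 10; EF_Marketing collateral = 10+14 = 24
ES_Sales training = max(EF_Pilot run=20, EF_QA=25, EF_Packaging design=23, EF_Regulatory filing=19, EF_Marketing collateral=24) = 25; EF_Sales training = 25+4 = 29
Expected project duration μ = 29 days. Critical path: Supplier sourcing → QA → Sales training.

Variance along critical path = 0.444 + 4.000 + 1.000 = 5.444; σ = √5.444 = 2.333 days.
Z = (30 − 29) / 2.333 = 0.429
P(T ≤ 30) = Φ(0.429) ≈ 0.666

0.666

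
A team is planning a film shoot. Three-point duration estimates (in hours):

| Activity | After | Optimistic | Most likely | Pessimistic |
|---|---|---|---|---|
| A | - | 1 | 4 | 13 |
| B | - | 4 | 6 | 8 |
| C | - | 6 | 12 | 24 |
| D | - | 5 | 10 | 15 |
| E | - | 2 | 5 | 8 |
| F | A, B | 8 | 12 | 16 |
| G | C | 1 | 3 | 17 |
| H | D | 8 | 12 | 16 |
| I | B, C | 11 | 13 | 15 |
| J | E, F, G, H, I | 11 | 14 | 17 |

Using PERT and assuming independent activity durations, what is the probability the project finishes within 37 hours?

0.177

te_A = (1 + 4·4 + 13)/6 = 30/6 = 5; σ²_A = ((13−1)/6)² = 4.000
te_B = (4 + 4·6 + 8)/6 = 36/6 = 6; σ²_B = ((8−4)/6)² = 0.444
te_C = (6 + 4·12 + 24)/6 = 78/6 = 13; σ²_C = ((24−6)/6)² = 9.000
te_D = (5 + 4·10 + 15)/6 = 60/6 = 10; σ²_D = ((15−5)/6)² = 2.778
te_E = (2 + 4·5 + 8)/6 = 30/6 = 5; σ²_E = ((8−2)/6)² = 1.000
te_F = (8 + 4·12 + 16)/6 = 72/6 = 12; σ²_F = ((16−8)/6)² = 1.778
te_G = (1 + 4·3 + 17)/6 = 30/6 = 5; σ²_G = ((17−1)/6)² = 7.111
te_H = (8 + 4·12 + 16)/6 = 72/6 = 12; σ²_H = ((16−8)/6)² = 1.778
te_I = (11 + 4·13 + 15)/6 = 78/6 = 13; σ²_I = ((15−11)/6)² = 0.444
te_J = (11 + 4·14 + 17)/6 = 84/6 = 14; σ²_J = ((17−11)/6)² = 1.000

Forward pass:
ES_A = 0; EF_A = 5
ES_B = 0; EF_B = 6
ES_C = 0; EF_C = 13
ES_D = 0; EF_D = 10
ES_E = 0; EF_E = 5
ES_F = max(EF_A=5, EF_B=6) = 6; EF_F = 6+12 = 18
ES_G = 13; EF_G = 13+5 = 18
ES_H = 10; EF_H = 10+12 = 22
ES_I = max(EF_B=6, EF_C=13) = 13; EF_I = 13+13 = 26
ES_J = max(EF_E=5, EF_F=18, EF_G=18, EF_H=22, EF_I=26) = 26; EF_J = 26+14 = 40
Expected project duration μ = 40 hours. Critical path: C → I → J.

Variance along critical path = 9.000 + 0.444 + 1.000 = 10.444; σ = √10.444 = 3.232 hours.
Z = (37 − 40) / 3.232 = -0.928
P(T ≤ 37) = Φ(-0.928) ≈ 0.177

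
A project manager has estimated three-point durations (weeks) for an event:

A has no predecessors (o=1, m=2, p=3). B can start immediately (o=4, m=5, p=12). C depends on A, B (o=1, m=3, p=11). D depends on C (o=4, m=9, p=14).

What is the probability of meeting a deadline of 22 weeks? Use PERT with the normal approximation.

0.866

te_A = (1 + 4·2 + 3)/6 = 12/6 = 2; σ²_A = ((3−1)/6)² = 0.111
te_B = (4 + 4·5 + 12)/6 = 36/6 = 6; σ²_B = ((12−4)/6)² = 1.778
te_C = (1 + 4·3 + 11)/6 = 24/6 = 4; σ²_C = ((11−1)/6)² = 2.778
te_D = (4 + 4·9 + 14)/6 = 54/6 = 9; σ²_D = ((14−4)/6)² = 2.778

Forward pass:
ES_A = 0; EF_A = 2
ES_B = 0; EF_B = 6
ES_C = max(EF_A=2, EF_B=6) = 6; EF_C = 6+4 = 10
ES_D = 10; EF_D = 10+9 = 19
Expected project duration μ = 19 weeks. Critical path: B → C → D.

Variance along critical path = 1.778 + 2.778 + 2.778 = 7.333; σ = √7.333 = 2.708 weeks.
Z = (22 − 19) / 2.708 = 1.108
P(T ≤ 22) = Φ(1.108) ≈ 0.866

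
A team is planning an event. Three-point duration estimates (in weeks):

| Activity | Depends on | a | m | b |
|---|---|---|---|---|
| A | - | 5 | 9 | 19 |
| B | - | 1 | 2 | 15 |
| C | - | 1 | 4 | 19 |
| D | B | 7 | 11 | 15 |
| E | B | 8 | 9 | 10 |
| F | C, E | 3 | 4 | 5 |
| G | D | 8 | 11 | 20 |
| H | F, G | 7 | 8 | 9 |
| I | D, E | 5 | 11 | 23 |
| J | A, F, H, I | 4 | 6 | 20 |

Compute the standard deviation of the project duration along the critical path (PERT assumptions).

te_A = (5 + 4·9 + 19)/6 = 60/6 = 10; σ²_A = ((19−5)/6)² = 5.444
te_B = (1 + 4·2 + 15)/6 = 24/6 = 4; σ²_B = ((15−1)/6)² = 5.444
te_C = (1 + 4·4 + 19)/6 = 36/6 = 6; σ²_C = ((19−1)/6)² = 9.000
te_D = (7 + 4·11 + 15)/6 = 66/6 = 11; σ²_D = ((15−7)/6)² = 1.778
te_E = (8 + 4·9 + 10)/6 = 54/6 = 9; σ²_E = ((10−8)/6)² = 0.111
te_F = (3 + 4·4 + 5)/6 = 24/6 = 4; σ²_F = ((5−3)/6)² = 0.111
te_G = (8 + 4·11 + 20)/6 = 72/6 = 12; σ²_G = ((20−8)/6)² = 4.000
te_H = (7 + 4·8 + 9)/6 = 48/6 = 8; σ²_H = ((9−7)/6)² = 0.111
te_I = (5 + 4·11 + 23)/6 = 72/6 = 12; σ²_I = ((23−5)/6)² = 9.000
te_J = (4 + 4·6 + 20)/6 = 48/6 = 8; σ²_J = ((20−4)/6)² = 7.111

Forward pass:
ES_A = 0; EF_A = 10
ES_B = 0; EF_B = 4
ES_C = 0; EF_C = 6
ES_D = 4; EF_D = 4+11 = 15
ES_E = 4; EF_E = 4+9 = 13
ES_F = max(EF_C=6, EF_E=13) = 13; EF_F = 13+4 = 17
ES_G = 15; EF_G = 15+12 = 27
ES_H = max(EF_F=17, EF_G=27) = 27; EF_H = 27+8 = 35
ES_I = max(EF_D=15, EF_E=13) = 15; EF_I = 15+12 = 27
ES_J = max(EF_A=10, EF_F=17, EF_H=35, EF_I=27) = 35; EF_J = 35+8 = 43
Expected project duration μ = 43 weeks. Critical path: B → D → G → H → J.

Variance along critical path = 5.444 + 1.778 + 4.000 + 0.111 + 7.111 = 18.444
σ = √18.444 = 4.295 weeks

4.29 weeks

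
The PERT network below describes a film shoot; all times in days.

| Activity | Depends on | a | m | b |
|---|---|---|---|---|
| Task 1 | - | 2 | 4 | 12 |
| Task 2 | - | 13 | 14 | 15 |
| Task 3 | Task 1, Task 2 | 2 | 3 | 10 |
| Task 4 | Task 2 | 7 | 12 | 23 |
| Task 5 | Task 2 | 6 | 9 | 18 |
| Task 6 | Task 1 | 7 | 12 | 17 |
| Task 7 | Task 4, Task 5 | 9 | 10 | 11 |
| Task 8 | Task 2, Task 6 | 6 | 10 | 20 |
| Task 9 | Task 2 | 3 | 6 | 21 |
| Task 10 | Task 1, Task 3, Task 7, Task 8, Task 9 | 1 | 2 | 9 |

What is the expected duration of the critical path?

te_Task 1 = (2 + 4·4 + 12)/6 = 30/6 = 5
te_Task 2 = (13 + 4·14 + 15)/6 = 84/6 = 14
te_Task 3 = (2 + 4·3 + 10)/6 = 24/6 = 4
te_Task 4 = (7 + 4·12 + 23)/6 = 78/6 = 13
te_Task 5 = (6 + 4·9 + 18)/6 = 60/6 = 10
te_Task 6 = (7 + 4·12 + 17)/6 = 72/6 = 12
te_Task 7 = (9 + 4·10 + 11)/6 = 60/6 = 10
te_Task 8 = (6 + 4·10 + 20)/6 = 66/6 = 11
te_Task 9 = (3 + 4·6 + 21)/6 = 48/6 = 8
te_Task 10 = (1 + 4·2 + 9)/6 = 18/6 = 3

Forward pass:
ES_Task 1 = 0; EF_Task 1 = 5
ES_Task 2 = 0; EF_Task 2 = 14
ES_Task 3 = max(EF_Task 1=5, EF_Task 2=14) = 14; EF_Task 3 = 14+4 = 18
ES_Task 4 = 14; EF_Task 4 = 14+13 = 27
ES_Task 5 = 14; EF_Task 5 = 14+10 = 24
ES_Task 6 = 5; EF_Task 6 = 5+12 = 17
ES_Task 7 = max(EF_Task 4=27, EF_Task 5=24) = 27; EF_Task 7 = 27+10 = 37
ES_Task 8 = max(EF_Task 2=14, EF_Task 6=17) = 17; EF_Task 8 = 17+11 = 28
ES_Task 9 = 14; EF_Task 9 = 14+8 = 22
ES_Task 10 = max(EF_Task 1=5, EF_Task 3=18, EF_Task 7=37, EF_Task 8=28, EF_Task 9=22) = 37; EF_Task 10 = 37+3 = 40
Expected project duration μ = 40 days. Critical path: Task 2 → Task 4 → Task 7 → Task 10.

40 days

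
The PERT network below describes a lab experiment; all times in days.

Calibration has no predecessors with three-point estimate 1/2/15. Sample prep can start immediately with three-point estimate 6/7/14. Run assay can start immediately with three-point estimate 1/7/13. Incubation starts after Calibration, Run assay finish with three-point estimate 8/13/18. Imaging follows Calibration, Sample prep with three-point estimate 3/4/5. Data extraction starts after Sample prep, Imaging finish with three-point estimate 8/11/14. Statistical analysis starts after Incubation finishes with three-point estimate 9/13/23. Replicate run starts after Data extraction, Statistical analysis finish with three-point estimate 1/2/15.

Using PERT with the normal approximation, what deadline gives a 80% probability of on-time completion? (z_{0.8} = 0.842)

te_Calibration = (1 + 4·2 + 15)/6 = 24/6 = 4; σ²_Calibration = ((15−1)/6)² = 5.444
te_Sample prep = (6 + 4·7 + 14)/6 = 48/6 = 8; σ²_Sample prep = ((14−6)/6)² = 1.778
te_Run assay = (1 + 4·7 + 13)/6 = 42/6 = 7; σ²_Run assay = ((13−1)/6)² = 4.000
te_Incubation = (8 + 4·13 + 18)/6 = 78/6 = 13; σ²_Incubation = ((18−8)/6)² = 2.778
te_Imaging = (3 + 4·4 + 5)/6 = 24/6 = 4; σ²_Imaging = ((5−3)/6)² = 0.111
te_Data extraction = (8 + 4·11 + 14)/6 = 66/6 = 11; σ²_Data extraction = ((14−8)/6)² = 1.000
te_Statistical analysis = (9 + 4·13 + 23)/6 = 84/6 = 14; σ²_Statistical analysis = ((23−9)/6)² = 5.444
te_Replicate run = (1 + 4·2 + 15)/6 = 24/6 = 4; σ²_Replicate run = ((15−1)/6)² = 5.444

Forward pass:
ES_Calibration = 0; EF_Calibration = 4
ES_Sample prep = 0; EF_Sample prep = 8
ES_Run assay = 0; EF_Run assay = 7
ES_Incubation = max(EF_Calibration=4, EF_Run assay=7) = 7; EF_Incubation = 7+13 = 20
ES_Imaging = max(EF_Calibration=4, EF_Sample prep=8) = 8; EF_Imaging = 8+4 = 12
ES_Data extraction = max(EF_Sample prep=8, EF_Imaging=12) = 12; EF_Data extraction = 12+11 = 23
ES_Statistical analysis = 20; EF_Statistical analysis = 20+14 = 34
ES_Replicate run = max(EF_Data extraction=23, EF_Statistical analysis=34) = 34; EF_Replicate run = 34+4 = 38
Expected project duration μ = 38 days. Critical path: Run assay → Incubation → Statistical analysis → Replicate run.

Variance along critical path = 4.000 + 2.778 + 5.444 + 5.444 = 17.667; σ = 4.203 days.
D = μ + z·σ = 38 + 0.842·4.203 = 41.5 days

41.5 days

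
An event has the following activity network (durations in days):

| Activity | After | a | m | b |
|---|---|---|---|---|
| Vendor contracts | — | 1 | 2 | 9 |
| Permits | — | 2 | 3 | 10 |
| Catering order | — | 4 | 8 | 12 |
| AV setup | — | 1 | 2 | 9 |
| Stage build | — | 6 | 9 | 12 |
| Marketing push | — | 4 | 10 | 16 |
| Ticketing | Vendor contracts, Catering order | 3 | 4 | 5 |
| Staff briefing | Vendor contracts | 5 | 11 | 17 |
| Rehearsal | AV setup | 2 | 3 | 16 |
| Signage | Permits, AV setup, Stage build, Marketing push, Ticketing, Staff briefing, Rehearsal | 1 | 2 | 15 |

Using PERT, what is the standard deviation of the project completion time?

3.35 days

te_Vendor contracts = (1 + 4·2 + 9)/6 = 18/6 = 3; σ²_Vendor contracts = ((9−1)/6)² = 1.778
te_Permits = (2 + 4·3 + 10)/6 = 24/6 = 4; σ²_Permits = ((10−2)/6)² = 1.778
te_Catering order = (4 + 4·8 + 12)/6 = 48/6 = 8; σ²_Catering order = ((12−4)/6)² = 1.778
te_AV setup = (1 + 4·2 + 9)/6 = 18/6 = 3; σ²_AV setup = ((9−1)/6)² = 1.778
te_Stage build = (6 + 4·9 + 12)/6 = 54/6 = 9; σ²_Stage build = ((12−6)/6)² = 1.000
te_Marketing push = (4 + 4·10 + 16)/6 = 60/6 = 10; σ²_Marketing push = ((16−4)/6)² = 4.000
te_Ticketing = (3 + 4·4 + 5)/6 = 24/6 = 4; σ²_Ticketing = ((5−3)/6)² = 0.111
te_Staff briefing = (5 + 4·11 + 17)/6 = 66/6 = 11; σ²_Staff briefing = ((17−5)/6)² = 4.000
te_Rehearsal = (2 + 4·3 + 16)/6 = 30/6 = 5; σ²_Rehearsal = ((16−2)/6)² = 5.444
te_Signage = (1 + 4·2 + 15)/6 = 24/6 = 4; σ²_Signage = ((15−1)/6)² = 5.444

Forward pass:
ES_Vendor contracts = 0; EF_Vendor contracts = 3
ES_Permits = 0; EF_Permits = 4
ES_Catering order = 0; EF_Catering order = 8
ES_AV setup = 0; EF_AV setup = 3
ES_Stage build = 0; EF_Stage build = 9
ES_Marketing push = 0; EF_Marketing push = 10
ES_Ticketing = max(EF_Vendor contracts=3, EF_Catering order=8) = 8; EF_Ticketing = 8+4 = 12
ES_Staff briefing = 3; EF_Staff briefing = 3+11 = 14
ES_Rehearsal = 3; EF_Rehearsal = 3+5 = 8
ES_Signage = max(EF_Permits=4, EF_AV setup=3, EF_Stage build=9, EF_Marketing push=10, EF_Ticketing=12, EF_Staff briefing=14, EF_Rehearsal=8) = 14; EF_Signage = 14+4 = 18
Expected project duration μ = 18 days. Critical path: Vendor contracts → Staff briefing → Signage.

Variance along critical path = 1.778 + 4.000 + 5.444 = 11.222
σ = √11.222 = 3.350 days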